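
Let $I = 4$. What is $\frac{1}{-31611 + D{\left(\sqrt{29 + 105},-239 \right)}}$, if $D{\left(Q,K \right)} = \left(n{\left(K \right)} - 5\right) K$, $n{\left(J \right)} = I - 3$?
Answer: $- \frac{1}{30655} \approx -3.2621 \cdot 10^{-5}$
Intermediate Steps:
$n{\left(J \right)} = 1$ ($n{\left(J \right)} = 4 - 3 = 1$)
$D{\left(Q,K \right)} = - 4 K$ ($D{\left(Q,K \right)} = \left(1 - 5\right) K = - 4 K$)
$\frac{1}{-31611 + D{\left(\sqrt{29 + 105},-239 \right)}} = \frac{1}{-31611 - -956} = \frac{1}{-31611 + 956} = \frac{1}{-30655} = - \frac{1}{30655}$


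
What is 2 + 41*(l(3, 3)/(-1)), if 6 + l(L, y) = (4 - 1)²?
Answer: -121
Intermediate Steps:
l(L, y) = 3 (l(L, y) = -6 + (4 - 1)² = -6 + 3² = -6 + 9 = 3)
2 + 41*(l(3, 3)/(-1)) = 2 + 41*(3/(-1)) = 2 + 41*(3*(-1)) = 2 + 41*(-3) = 2 - 123 = -121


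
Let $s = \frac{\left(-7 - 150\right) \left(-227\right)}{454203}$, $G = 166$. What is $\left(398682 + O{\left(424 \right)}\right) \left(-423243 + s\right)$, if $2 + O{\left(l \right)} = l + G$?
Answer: $- \frac{25584982662192100}{151401} \approx -1.6899 \cdot 10^{11}$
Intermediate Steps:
$O{\left(l \right)} = 164 + l$ ($O{\left(l \right)} = -2 + \left(l + 166\right) = -2 + \left(166 + l\right) = 164 + l$)
$s = \frac{35639}{454203}$ ($s = \left(-157\right) \left(-227\right) \frac{1}{454203} = 35639 \cdot \frac{1}{454203} = \frac{35639}{454203} \approx 0.078465$)
$\left(398682 + O{\left(424 \right)}\right) \left(-423243 + s\right) = \left(398682 + \left(164 + 424\right)\right) \left(-423243 + \frac{35639}{454203}\right) = \left(398682 + 588\right) \left(- \frac{192238204690}{454203}\right) = 399270 \left(- \frac{192238204690}{454203}\right) = - \frac{25584982662192100}{151401}$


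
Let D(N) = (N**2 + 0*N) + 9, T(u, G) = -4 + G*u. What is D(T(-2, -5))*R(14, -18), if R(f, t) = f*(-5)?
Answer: -3150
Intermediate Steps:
D(N) = 9 + N**2 (D(N) = (N**2 + 0) + 9 = N**2 + 9 = 9 + N**2)
R(f, t) = -5*f
D(T(-2, -5))*R(14, -18) = (9 + (-4 - 5*(-2))**2)*(-5*14) = (9 + (-4 + 10)**2)*(-70) = (9 + 6**2)*(-70) = (9 + 36)*(-70) = 45*(-70) = -3150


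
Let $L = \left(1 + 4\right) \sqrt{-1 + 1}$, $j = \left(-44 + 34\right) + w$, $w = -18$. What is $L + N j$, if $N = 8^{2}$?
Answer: $-1792$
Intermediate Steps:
$N = 64$
$j = -28$ ($j = \left(-44 + 34\right) - 18 = -10 - 18 = -28$)
$L = 0$ ($L = 5 \sqrt{0} = 5 \cdot 0 = 0$)
$L + N j = 0 + 64 \left(-28\right) = 0 - 1792 = -1792$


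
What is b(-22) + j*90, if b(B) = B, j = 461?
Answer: 41468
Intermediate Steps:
b(-22) + j*90 = -22 + 461*90 = -22 + 41490 = 41468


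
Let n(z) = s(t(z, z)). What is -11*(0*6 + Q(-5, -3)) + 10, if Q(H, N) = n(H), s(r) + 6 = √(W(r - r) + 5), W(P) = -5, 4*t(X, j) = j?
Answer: 76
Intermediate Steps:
t(X, j) = j/4
s(r) = -6 (s(r) = -6 + √(-5 + 5) = -6 + √0 = -6 + 0 = -6)
n(z) = -6
Q(H, N) = -6
-11*(0*6 + Q(-5, -3)) + 10 = -11*(0*6 - 6) + 10 = -11*(0 - 6) + 10 = -11*(-6) + 10 = 66 + 10 = 76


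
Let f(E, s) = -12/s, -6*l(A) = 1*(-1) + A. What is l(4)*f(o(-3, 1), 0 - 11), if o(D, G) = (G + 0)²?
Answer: -6/11 ≈ -0.54545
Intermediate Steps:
o(D, G) = G²
l(A) = ⅙ - A/6 (l(A) = -(1*(-1) + A)/6 = -(-1 + A)/6 = ⅙ - A/6)
l(4)*f(o(-3, 1), 0 - 11) = (⅙ - ⅙*4)*(-12/(0 - 11)) = (⅙ - ⅔)*(-12/(-11)) = -(-6)*(-1)/11 = -½*12/11 = -6/11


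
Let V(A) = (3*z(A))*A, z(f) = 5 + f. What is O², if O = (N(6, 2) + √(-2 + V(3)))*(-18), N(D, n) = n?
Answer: 23976 + 1296*√70 ≈ 34819.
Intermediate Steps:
V(A) = A*(15 + 3*A) (V(A) = (3*(5 + A))*A = (15 + 3*A)*A = A*(15 + 3*A))
O = -36 - 18*√70 (O = (2 + √(-2 + 3*3*(5 + 3)))*(-18) = (2 + √(-2 + 3*3*8))*(-18) = (2 + √(-2 + 72))*(-18) = (2 + √70)*(-18) = -36 - 18*√70 ≈ -186.60)
O² = (-36 - 18*√70)²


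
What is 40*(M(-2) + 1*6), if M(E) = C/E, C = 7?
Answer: 100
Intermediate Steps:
M(E) = 7/E
40*(M(-2) + 1*6) = 40*(7/(-2) + 1*6) = 40*(7*(-½) + 6) = 40*(-7/2 + 6) = 40*(5/2) = 100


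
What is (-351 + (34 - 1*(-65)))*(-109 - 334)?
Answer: 111636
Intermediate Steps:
(-351 + (34 - 1*(-65)))*(-109 - 334) = (-351 + (34 + 65))*(-443) = (-351 + 99)*(-443) = -252*(-443) = 111636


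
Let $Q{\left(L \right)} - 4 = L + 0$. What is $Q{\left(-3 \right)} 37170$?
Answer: $37170$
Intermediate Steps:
$Q{\left(L \right)} = 4 + L$ ($Q{\left(L \right)} = 4 + \left(L + 0\right) = 4 + L$)
$Q{\left(-3 \right)} 37170 = \left(4 - 3\right) 37170 = 1 \cdot 37170 = 37170$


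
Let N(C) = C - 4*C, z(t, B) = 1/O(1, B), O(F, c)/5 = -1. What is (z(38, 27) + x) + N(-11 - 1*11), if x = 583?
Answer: 3244/5 ≈ 648.80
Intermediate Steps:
O(F, c) = -5 (O(F, c) = 5*(-1) = -5)
z(t, B) = -1/5 (z(t, B) = 1/(-5) = -1/5)
N(C) = -3*C
(z(38, 27) + x) + N(-11 - 1*11) = (-1/5 + 583) - 3*(-11 - 1*11) = 2914/5 - 3*(-11 - 11) = 2914/5 - 3*(-22) = 2914/5 + 66 = 3244/5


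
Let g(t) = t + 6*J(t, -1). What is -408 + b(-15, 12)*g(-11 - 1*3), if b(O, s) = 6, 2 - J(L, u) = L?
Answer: 84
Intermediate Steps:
J(L, u) = 2 - L
g(t) = 12 - 5*t (g(t) = t + 6*(2 - t) = t + (12 - 6*t) = 12 - 5*t)
-408 + b(-15, 12)*g(-11 - 1*3) = -408 + 6*(12 - 5*(-11 - 1*3)) = -408 + 6*(12 - 5*(-11 - 3)) = -408 + 6*(12 - 5*(-14)) = -408 + 6*(12 + 70) = -408 + 6*82 = -408 + 492 = 84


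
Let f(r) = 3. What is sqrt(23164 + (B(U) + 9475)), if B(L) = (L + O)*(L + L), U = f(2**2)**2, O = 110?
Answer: sqrt(34781) ≈ 186.50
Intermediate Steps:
U = 9 (U = 3**2 = 9)
B(L) = 2*L*(110 + L) (B(L) = (L + 110)*(L + L) = (110 + L)*(2*L) = 2*L*(110 + L))
sqrt(23164 + (B(U) + 9475)) = sqrt(23164 + (2*9*(110 + 9) + 9475)) = sqrt(23164 + (2*9*119 + 9475)) = sqrt(23164 + (2142 + 9475)) = sqrt(23164 + 11617) = sqrt(34781)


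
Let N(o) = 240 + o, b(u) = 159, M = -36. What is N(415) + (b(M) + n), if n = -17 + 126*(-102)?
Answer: -12055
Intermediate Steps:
n = -12869 (n = -17 - 12852 = -12869)
N(415) + (b(M) + n) = (240 + 415) + (159 - 12869) = 655 - 12710 = -12055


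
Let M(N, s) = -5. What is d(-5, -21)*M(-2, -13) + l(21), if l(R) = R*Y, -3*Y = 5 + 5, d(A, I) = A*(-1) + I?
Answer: 10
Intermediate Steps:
d(A, I) = I - A (d(A, I) = -A + I = I - A)
Y = -10/3 (Y = -(5 + 5)/3 = -⅓*10 = -10/3 ≈ -3.3333)
l(R) = -10*R/3 (l(R) = R*(-10/3) = -10*R/3)
d(-5, -21)*M(-2, -13) + l(21) = (-21 - 1*(-5))*(-5) - 10/3*21 = (-21 + 5)*(-5) - 70 = -16*(-5) - 70 = 80 - 70 = 10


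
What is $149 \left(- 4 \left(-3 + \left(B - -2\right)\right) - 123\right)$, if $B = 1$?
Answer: $-18327$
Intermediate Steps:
$149 \left(- 4 \left(-3 + \left(B - -2\right)\right) - 123\right) = 149 \left(- 4 \left(-3 + \left(1 - -2\right)\right) - 123\right) = 149 \left(- 4 \left(-3 + \left(1 + 2\right)\right) - 123\right) = 149 \left(- 4 \left(-3 + 3\right) - 123\right) = 149 \left(\left(-4\right) 0 - 123\right) = 149 \left(0 - 123\right) = 149 \left(-123\right) = -18327$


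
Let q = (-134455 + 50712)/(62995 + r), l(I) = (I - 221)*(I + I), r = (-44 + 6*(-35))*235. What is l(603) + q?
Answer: 1522503317/3305 ≈ 4.6067e+5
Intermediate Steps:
r = -59690 (r = (-44 - 210)*235 = -254*235 = -59690)
l(I) = 2*I*(-221 + I) (l(I) = (-221 + I)*(2*I) = 2*I*(-221 + I))
q = -83743/3305 (q = (-134455 + 50712)/(62995 - 59690) = -83743/3305 ≈ -25.338)
l(603) + q = 2*603*(-221 + 603) - 83743/3305 = 2*603*382 - 83743/3305 = 460692 - 83743/3305 = 1522503317/3305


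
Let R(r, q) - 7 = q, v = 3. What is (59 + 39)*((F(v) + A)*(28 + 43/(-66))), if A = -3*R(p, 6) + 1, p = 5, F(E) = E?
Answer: -3095575/33 ≈ -93805.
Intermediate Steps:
R(r, q) = 7 + q
A = -38 (A = -3*(7 + 6) + 1 = -3*13 + 1 = -39 + 1 = -38)
(59 + 39)*((F(v) + A)*(28 + 43/(-66))) = (59 + 39)*((3 - 38)*(28 + 43/(-66))) = 98*(-35*(28 + 43*(-1/66))) = 98*(-35*(28 - 43/66)) = 98*(-35*1805/66) = 98*(-63175/66) = -3095575/33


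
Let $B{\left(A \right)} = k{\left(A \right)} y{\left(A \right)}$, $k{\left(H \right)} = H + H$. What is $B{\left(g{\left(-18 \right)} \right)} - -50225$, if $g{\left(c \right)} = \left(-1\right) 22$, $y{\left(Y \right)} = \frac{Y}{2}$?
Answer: $50709$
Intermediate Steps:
$y{\left(Y \right)} = \frac{Y}{2}$ ($y{\left(Y \right)} = Y \frac{1}{2} = \frac{Y}{2}$)
$k{\left(H \right)} = 2 H$
$g{\left(c \right)} = -22$
$B{\left(A \right)} = A^{2}$ ($B{\left(A \right)} = 2 A \frac{A}{2} = A^{2}$)
$B{\left(g{\left(-18 \right)} \right)} - -50225 = \left(-22\right)^{2} - -50225 = 484 + 50225 = 50709$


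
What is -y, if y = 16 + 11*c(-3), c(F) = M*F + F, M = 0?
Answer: 17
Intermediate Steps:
c(F) = F (c(F) = 0*F + F = 0 + F = F)
y = -17 (y = 16 + 11*(-3) = 16 - 33 = -17)
-y = -1*(-17) = 17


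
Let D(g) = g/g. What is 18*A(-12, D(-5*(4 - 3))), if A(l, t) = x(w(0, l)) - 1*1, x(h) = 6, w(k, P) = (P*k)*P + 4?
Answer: 90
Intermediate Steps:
w(k, P) = 4 + k*P² (w(k, P) = k*P² + 4 = 4 + k*P²)
D(g) = 1
A(l, t) = 5 (A(l, t) = 6 - 1*1 = 6 - 1 = 5)
18*A(-12, D(-5*(4 - 3))) = 18*5 = 90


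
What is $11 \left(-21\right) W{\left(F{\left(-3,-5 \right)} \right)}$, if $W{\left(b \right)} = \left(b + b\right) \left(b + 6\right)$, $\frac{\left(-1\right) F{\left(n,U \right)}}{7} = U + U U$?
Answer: $-8667120$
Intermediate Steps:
$F{\left(n,U \right)} = - 7 U - 7 U^{2}$ ($F{\left(n,U \right)} = - 7 \left(U + U U\right) = - 7 \left(U + U^{2}\right) = - 7 U - 7 U^{2}$)
$W{\left(b \right)} = 2 b \left(6 + b\right)$
$11 \left(-21\right) W{\left(F{\left(-3,-5 \right)} \right)} = 11 \left(-21\right) 2 \left(\left(-7\right) \left(-5\right) \left(1 - 5\right)\right) \left(6 - - 35 \left(1 - 5\right)\right) = - 231 \cdot 2 \left(\left(-7\right) \left(-5\right) \left(-4\right)\right) \left(6 - \left(-35\right) \left(-4\right)\right) = - 231 \cdot 2 \left(-140\right) \left(6 - 140\right) = - 231 \cdot 2 \left(-140\right) \left(-134\right) = \left(-231\right) 37520 = -8667120$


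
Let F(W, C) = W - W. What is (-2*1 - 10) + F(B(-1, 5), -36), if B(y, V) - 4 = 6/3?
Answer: -12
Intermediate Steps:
B(y, V) = 6 (B(y, V) = 4 + 6/3 = 4 + 6*(⅓) = 4 + 2 = 6)
F(W, C) = 0
(-2*1 - 10) + F(B(-1, 5), -36) = (-2*1 - 10) + 0 = (-2 - 10) + 0 = -12 + 0 = -12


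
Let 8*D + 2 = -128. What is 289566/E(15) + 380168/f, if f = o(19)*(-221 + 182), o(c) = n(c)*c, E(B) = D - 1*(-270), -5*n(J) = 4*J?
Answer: 16789537006/14290185 ≈ 1174.9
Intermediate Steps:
n(J) = -4*J/5
D = -65/4 (D = -1/4 + (1/8)*(-128) = -1/4 - 16 = -65/4 ≈ -16.250)
E(B) = 1015/4 (E(B) = -65/4 - 1*(-270) = -65/4 + 270 = 1015/4)
o(c) = -4*c**2/5 (o(c) = (-4*c/5)*c = -4*c**2/5)
f = 56316/5 (f = (-4/5*19**2)*(-221 + 182) = -4/5*361*(-39) = -1444/5*(-39) = 56316/5 ≈ 11263.)
289566/E(15) + 380168/f = 289566/(1015/4) + 380168/(56316/5) = 289566*(4/1015) + 380168*(5/56316) = 1158264/1015 + 475210/14079 = 16789537006/14290185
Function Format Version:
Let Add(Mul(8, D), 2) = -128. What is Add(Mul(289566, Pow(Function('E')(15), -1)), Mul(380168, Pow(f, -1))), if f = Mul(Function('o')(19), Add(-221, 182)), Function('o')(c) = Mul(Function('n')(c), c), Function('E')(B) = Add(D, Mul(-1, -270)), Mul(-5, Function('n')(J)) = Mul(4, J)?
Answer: Rational(16789537006, 14290185) ≈ 1174.9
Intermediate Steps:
Function('n')(J) = Mul(Rational(-4, 5), J) (Function('n')(J) = Mul(Rational(-1, 5), Mul(4, J)) = Mul(Rational(-4, 5), J))
D = Rational(-65, 4) (D = Add(Rational(-1, 4), Mul(Rational(1, 8), -128)) = Add(Rational(-1, 4), -16) = Rational(-65, 4) ≈ -16.250)
Function('E')(B) = Rational(1015, 4) (Function('E')(B) = Add(Rational(-65, 4), Mul(-1, -270)) = Add(Rational(-65, 4), 270) = Rational(1015, 4))
Function('o')(c) = Mul(Rational(-4, 5), Pow(c, 2)) (Function('o')(c) = Mul(Mul(Rational(-4, 5), c), c) = Mul(Rational(-4, 5), Pow(c, 2)))
f = Rational(56316, 5) (f = Mul(Mul(Rational(-4, 5), Pow(19, 2)), Add(-221, 182)) = Mul(Mul(Rational(-4, 5), 361), -39) = Mul(Rational(-1444, 5), -39) = Rational(56316, 5) ≈ 11263.)
Add(Mul(289566, Pow(Function('E')(15), -1)), Mul(380168, Pow(f, -1))) = Add(Mul(289566, Pow(Rational(1015, 4), -1)), Mul(380168, Pow(Rational(56316, 5), -1))) = Add(Mul(289566, Rational(4, 1015)), Mul(380168, Rational(5, 56316))) = Add(Rational(1158264, 1015), Rational(475210, 14079)) = Rational(16789537006, 14290185)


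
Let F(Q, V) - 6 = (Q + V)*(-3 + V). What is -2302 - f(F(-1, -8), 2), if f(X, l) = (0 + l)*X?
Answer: -2512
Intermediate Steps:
F(Q, V) = 6 + (-3 + V)*(Q + V) (F(Q, V) = 6 + (Q + V)*(-3 + V) = 6 + (-3 + V)*(Q + V))
f(X, l) = X*l (f(X, l) = l*X = X*l)
-2302 - f(F(-1, -8), 2) = -2302 - (6 + (-8)**2 - 3*(-1) - 3*(-8) - 1*(-8))*2 = -2302 - (6 + 64 + 3 + 24 + 8)*2 = -2302 - 105*2 = -2302 - 1*210 = -2302 - 210 = -2512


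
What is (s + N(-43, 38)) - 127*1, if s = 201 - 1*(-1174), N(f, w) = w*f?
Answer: -386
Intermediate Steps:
N(f, w) = f*w
s = 1375 (s = 201 + 1174 = 1375)
(s + N(-43, 38)) - 127*1 = (1375 - 43*38) - 127*1 = (1375 - 1634) - 127 = -259 - 127 = -386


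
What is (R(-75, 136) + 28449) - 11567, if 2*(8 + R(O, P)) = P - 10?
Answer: 16937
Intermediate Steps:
R(O, P) = -13 + P/2 (R(O, P) = -8 + (P - 10)/2 = -8 + (-10 + P)/2 = -8 + (-5 + P/2) = -13 + P/2)
(R(-75, 136) + 28449) - 11567 = ((-13 + (½)*136) + 28449) - 11567 = ((-13 + 68) + 28449) - 11567 = (55 + 28449) - 11567 = 28504 - 11567 = 16937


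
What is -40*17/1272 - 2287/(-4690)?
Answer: -35017/745710 ≈ -0.046958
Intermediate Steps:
-40*17/1272 - 2287/(-4690) = -680*1/1272 - 2287*(-1/4690) = -85/159 + 2287/4690 = -35017/745710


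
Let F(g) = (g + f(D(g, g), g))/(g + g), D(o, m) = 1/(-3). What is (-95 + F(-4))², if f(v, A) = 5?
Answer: 579121/64 ≈ 9048.8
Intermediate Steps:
D(o, m) = -⅓
F(g) = (5 + g)/(2*g) (F(g) = (g + 5)/(g + g) = (5 + g)/((2*g)) = (5 + g)*(1/(2*g)) = (5 + g)/(2*g))
(-95 + F(-4))² = (-95 + (½)*(5 - 4)/(-4))² = (-95 + (½)*(-¼)*1)² = (-95 - ⅛)² = (-761/8)² = 579121/64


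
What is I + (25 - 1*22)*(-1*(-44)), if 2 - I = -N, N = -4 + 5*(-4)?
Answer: 110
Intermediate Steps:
N = -24 (N = -4 - 20 = -24)
I = -22 (I = 2 - (-1)*(-24) = 2 - 1*24 = 2 - 24 = -22)
I + (25 - 1*22)*(-1*(-44)) = -22 + (25 - 1*22)*(-1*(-44)) = -22 + (25 - 22)*44 = -22 + 3*44 = -22 + 132 = 110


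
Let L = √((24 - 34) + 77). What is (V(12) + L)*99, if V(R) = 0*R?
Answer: 99*√67 ≈ 810.35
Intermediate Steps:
L = √67 (L = √(-10 + 77) = √67 ≈ 8.1853)
V(R) = 0
(V(12) + L)*99 = (0 + √67)*99 = √67*99 = 99*√67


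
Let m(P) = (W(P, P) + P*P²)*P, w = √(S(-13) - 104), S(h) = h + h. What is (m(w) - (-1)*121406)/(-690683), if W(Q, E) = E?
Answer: -138176/690683 ≈ -0.20006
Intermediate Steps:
S(h) = 2*h
w = I*√130 (w = √(2*(-13) - 104) = √(-26 - 104) = √(-130) = I*√130 ≈ 11.402*I)
m(P) = P*(P + P³) (m(P) = (P + P*P²)*P = (P + P³)*P = P*(P + P³))
(m(w) - (-1)*121406)/(-690683) = (((I*√130)² + (I*√130)⁴) - (-1)*121406)/(-690683) = ((-130 + 16900) - 1*(-121406))*(-1/690683) = (16770 + 121406)*(-1/690683) = 138176*(-1/690683) = -138176/690683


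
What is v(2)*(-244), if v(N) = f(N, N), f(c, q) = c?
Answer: -488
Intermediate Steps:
v(N) = N
v(2)*(-244) = 2*(-244) = -488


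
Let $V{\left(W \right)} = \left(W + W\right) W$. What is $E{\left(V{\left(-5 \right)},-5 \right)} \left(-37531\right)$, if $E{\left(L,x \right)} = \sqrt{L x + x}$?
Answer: $- 37531 i \sqrt{255} \approx - 5.9932 \cdot 10^{5} i$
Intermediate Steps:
$V{\left(W \right)} = 2 W^{2}$ ($V{\left(W \right)} = 2 W W = 2 W^{2}$)
$E{\left(L,x \right)} = \sqrt{x + L x}$
$E{\left(V{\left(-5 \right)},-5 \right)} \left(-37531\right) = \sqrt{- 5 \left(1 + 2 \left(-5\right)^{2}\right)} \left(-37531\right) = \sqrt{- 5 \left(1 + 2 \cdot 25\right)} \left(-37531\right) = \sqrt{- 5 \left(1 + 50\right)} \left(-37531\right) = \sqrt{\left(-5\right) 51} \left(-37531\right) = \sqrt{-255} \left(-37531\right) = i \sqrt{255} \left(-37531\right) = - 37531 i \sqrt{255}$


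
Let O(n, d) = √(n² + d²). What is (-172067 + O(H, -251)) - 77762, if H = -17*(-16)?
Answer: -249829 + √136985 ≈ -2.4946e+5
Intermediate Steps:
H = 272
O(n, d) = √(d² + n²)
(-172067 + O(H, -251)) - 77762 = (-172067 + √((-251)² + 272²)) - 77762 = (-172067 + √(63001 + 73984)) - 77762 = (-172067 + √136985) - 77762 = -249829 + √136985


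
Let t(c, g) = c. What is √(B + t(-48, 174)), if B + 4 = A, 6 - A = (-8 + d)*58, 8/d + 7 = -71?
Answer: √644826/39 ≈ 20.590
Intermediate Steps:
d = -4/39 (d = 8/(-7 - 71) = 8/(-78) = 8*(-1/78) = -4/39 ≈ -0.10256)
A = 18562/39 (A = 6 - (-8 - 4/39)*58 = 6 - (-316)*58/39 = 6 - 1*(-18328/39) = 6 + 18328/39 = 18562/39 ≈ 475.95)
B = 18406/39 (B = -4 + 18562/39 = 18406/39 ≈ 471.95)
√(B + t(-48, 174)) = √(18406/39 - 48) = √(16534/39) = √644826/39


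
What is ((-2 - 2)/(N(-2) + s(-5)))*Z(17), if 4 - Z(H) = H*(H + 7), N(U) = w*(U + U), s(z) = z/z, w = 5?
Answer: -1616/19 ≈ -85.053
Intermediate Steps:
s(z) = 1
N(U) = 10*U (N(U) = 5*(U + U) = 5*(2*U) = 10*U)
Z(H) = 4 - H*(7 + H) (Z(H) = 4 - H*(H + 7) = 4 - H*(7 + H))
((-2 - 2)/(N(-2) + s(-5)))*Z(17) = ((-2 - 2)/(10*(-2) + 1))*(4 - 1*17² - 7*17) = (-4/(-20 + 1))*(4 - 1*289 - 119) = (-4/(-19))*(4 - 289 - 119) = -4*(-1/19)*(-404) = (4/19)*(-404) = -1616/19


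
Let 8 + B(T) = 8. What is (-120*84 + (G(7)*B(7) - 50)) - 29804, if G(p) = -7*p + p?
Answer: -39934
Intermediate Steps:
B(T) = 0 (B(T) = -8 + 8 = 0)
G(p) = -6*p
(-120*84 + (G(7)*B(7) - 50)) - 29804 = (-120*84 + (-6*7*0 - 50)) - 29804 = (-10080 + (-42*0 - 50)) - 29804 = (-10080 + (0 - 50)) - 29804 = (-10080 - 50) - 29804 = -10130 - 29804 = -39934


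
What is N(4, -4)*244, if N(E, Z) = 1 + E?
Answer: 1220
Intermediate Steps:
N(4, -4)*244 = (1 + 4)*244 = 5*244 = 1220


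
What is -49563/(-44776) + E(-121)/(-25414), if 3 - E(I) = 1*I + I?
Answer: 624311981/568968632 ≈ 1.0973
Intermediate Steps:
E(I) = 3 - 2*I (E(I) = 3 - (1*I + I) = 3 - (I + I) = 3 - 2*I)
-49563/(-44776) + E(-121)/(-25414) = -49563/(-44776) + (3 - 2*(-121))/(-25414) = -49563*(-1/44776) + (3 + 242)*(-1/25414) = 49563/44776 + 245*(-1/25414) = 49563/44776 - 245/25414 = 624311981/568968632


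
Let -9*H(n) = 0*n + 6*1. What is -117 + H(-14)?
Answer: -353/3 ≈ -117.67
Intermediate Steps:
H(n) = -⅔ (H(n) = -(0*n + 6*1)/9 = -(0 + 6)/9 = -⅑*6 = -⅔)
-117 + H(-14) = -117 - ⅔ = -353/3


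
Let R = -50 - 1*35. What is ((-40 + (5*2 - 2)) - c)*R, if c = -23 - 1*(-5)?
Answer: 1190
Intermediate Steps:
c = -18 (c = -23 + 5 = -18)
R = -85 (R = -50 - 35 = -85)
((-40 + (5*2 - 2)) - c)*R = ((-40 + (5*2 - 2)) - 1*(-18))*(-85) = ((-40 + (10 - 2)) + 18)*(-85) = ((-40 + 8) + 18)*(-85) = (-32 + 18)*(-85) = -14*(-85) = 1190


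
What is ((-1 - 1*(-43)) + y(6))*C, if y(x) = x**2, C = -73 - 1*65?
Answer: -10764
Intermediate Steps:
C = -138 (C = -73 - 65 = -138)
((-1 - 1*(-43)) + y(6))*C = ((-1 - 1*(-43)) + 6**2)*(-138) = ((-1 + 43) + 36)*(-138) = (42 + 36)*(-138) = 78*(-138) = -10764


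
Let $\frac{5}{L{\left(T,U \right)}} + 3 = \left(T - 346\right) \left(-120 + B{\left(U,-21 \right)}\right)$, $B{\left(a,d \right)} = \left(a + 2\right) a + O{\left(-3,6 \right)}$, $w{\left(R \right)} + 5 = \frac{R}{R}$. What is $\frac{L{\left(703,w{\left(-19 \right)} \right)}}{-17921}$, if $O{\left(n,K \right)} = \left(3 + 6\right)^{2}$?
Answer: $\frac{1}{39677094} \approx 2.5203 \cdot 10^{-8}$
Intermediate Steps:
$w{\left(R \right)} = -4$ ($w{\left(R \right)} = -5 + \frac{R}{R} = -5 + 1 = -4$)
$O{\left(n,K \right)} = 81$ ($O{\left(n,K \right)} = 9^{2} = 81$)
$B{\left(a,d \right)} = 81 + a \left(2 + a\right)$ ($B{\left(a,d \right)} = \left(a + 2\right) a + 81 = \left(2 + a\right) a + 81 = a \left(2 + a\right) + 81 = 81 + a \left(2 + a\right)$)
$L{\left(T,U \right)} = \frac{5}{-3 + \left(-346 + T\right) \left(-39 + U^{2} + 2 U\right)}$ ($L{\left(T,U \right)} = \frac{5}{-3 + \left(T - 346\right) \left(-120 + \left(81 + U^{2} + 2 U\right)\right)} = \frac{5}{-3 + \left(-346 + T\right) \left(-39 + U^{2} + 2 U\right)}$)
$\frac{L{\left(703,w{\left(-19 \right)} \right)}}{-17921} = \frac{5 \frac{1}{13491 - -2768 - 346 \left(-4\right)^{2} - 84360 + 703 \left(81 + \left(-4\right)^{2} + 2 \left(-4\right)\right)}}{-17921} = \frac{5}{13491 + 2768 - 5536 - 84360 + 703 \left(81 + 16 - 8\right)} \left(- \frac{1}{17921}\right) = \frac{5}{13491 + 2768 - 5536 - 84360 + 703 \cdot 89} \left(- \frac{1}{17921}\right) = \frac{5}{13491 + 2768 - 5536 - 84360 + 62567} \left(- \frac{1}{17921}\right) = \frac{5}{-11070} \left(- \frac{1}{17921}\right) = 5 \left(- \frac{1}{11070}\right) \left(- \frac{1}{17921}\right) = \left(- \frac{1}{2214}\right) \left(- \frac{1}{17921}\right) = \frac{1}{39677094}$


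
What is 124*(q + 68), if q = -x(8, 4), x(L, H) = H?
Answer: 7936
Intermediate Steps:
q = -4 (q = -1*4 = -4)
124*(q + 68) = 124*(-4 + 68) = 124*64 = 7936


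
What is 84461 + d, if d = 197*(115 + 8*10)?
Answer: 122876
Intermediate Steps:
d = 38415 (d = 197*(115 + 80) = 197*195 = 38415)
84461 + d = 84461 + 38415 = 122876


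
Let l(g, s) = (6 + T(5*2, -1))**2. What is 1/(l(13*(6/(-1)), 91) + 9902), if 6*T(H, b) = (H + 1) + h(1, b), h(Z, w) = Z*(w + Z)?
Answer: 36/358681 ≈ 0.00010037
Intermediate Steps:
h(Z, w) = Z*(Z + w)
T(H, b) = 1/3 + H/6 + b/6 (T(H, b) = ((H + 1) + 1*(1 + b))/6 = ((1 + H) + (1 + b))/6 = (2 + H + b)/6 = 1/3 + H/6 + b/6)
l(g, s) = 2209/36 (l(g, s) = (6 + (1/3 + (5*2)/6 + (1/6)*(-1)))**2 = (6 + (1/3 + (1/6)*10 - 1/6))**2 = (6 + (1/3 + 5/3 - 1/6))**2 = (6 + 11/6)**2 = (47/6)**2 = 2209/36)
1/(l(13*(6/(-1)), 91) + 9902) = 1/(2209/36 + 9902) = 1/(358681/36) = 36/358681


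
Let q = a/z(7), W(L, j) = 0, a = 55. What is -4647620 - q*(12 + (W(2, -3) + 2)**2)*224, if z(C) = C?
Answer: -4675780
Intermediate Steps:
q = 55/7 ≈ 7.8571
-4647620 - q*(12 + (W(2, -3) + 2)**2)*224 = -4647620 - 55*(12 + (0 + 2)**2)/7*224 = -4647620 - 55*(12 + 2**2)/7*224 = -4647620 - 55*(12 + 4)/7*224 = -4647620 - (55/7)*16*224 = -4647620 - 880*224/7 = -4647620 - 1*28160 = -4647620 - 28160 = -4675780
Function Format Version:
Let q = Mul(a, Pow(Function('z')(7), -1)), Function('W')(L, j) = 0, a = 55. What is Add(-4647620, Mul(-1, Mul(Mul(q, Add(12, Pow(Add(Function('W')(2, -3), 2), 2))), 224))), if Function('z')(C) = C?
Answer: -4675780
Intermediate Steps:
q = Rational(55, 7) (q = Mul(55, Pow(7, -1)) = Mul(55, Rational(1, 7)) = Rational(55, 7) ≈ 7.8571)
Add(-4647620, Mul(-1, Mul(Mul(q, Add(12, Pow(Add(Function('W')(2, -3), 2), 2))), 224))) = Add(-4647620, Mul(-1, Mul(Mul(Rational(55, 7), Add(12, Pow(Add(0, 2), 2))), 224))) = Add(-4647620, Mul(-1, Mul(Mul(Rational(55, 7), Add(12, Pow(2, 2))), 224))) = Add(-4647620, Mul(-1, Mul(Mul(Rational(55, 7), Add(12, 4)), 224))) = Add(-4647620, Mul(-1, Mul(Mul(Rational(55, 7), 16), 224))) = Add(-4647620, Mul(-1, Mul(Rational(880, 7), 224))) = Add(-4647620, Mul(-1, 28160)) = Add(-4647620, -28160) = -4675780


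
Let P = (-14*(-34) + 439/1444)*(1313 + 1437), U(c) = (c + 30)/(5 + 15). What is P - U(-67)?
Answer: 9457029607/7220 ≈ 1.3098e+6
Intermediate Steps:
U(c) = 3/2 + c/20 (U(c) = (30 + c)/20 = (30 + c)*(1/20) = 3/2 + c/20)
P = 945701625/722 (P = (476 + 439*(1/1444))*2750 = (476 + 439/1444)*2750 = (687783/1444)*2750 = 945701625/722 ≈ 1.3098e+6)
P - U(-67) = 945701625/722 - (3/2 + (1/20)*(-67)) = 945701625/722 - (3/2 - 67/20) = 945701625/722 - 1*(-37/20) = 945701625/722 + 37/20 = 9457029607/7220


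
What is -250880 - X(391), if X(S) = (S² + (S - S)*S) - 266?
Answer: -403495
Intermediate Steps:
X(S) = -266 + S² (X(S) = (S² + 0*S) - 266 = (S² + 0) - 266 = S² - 266 = -266 + S²)
-250880 - X(391) = -250880 - (-266 + 391²) = -250880 - (-266 + 152881) = -250880 - 1*152615 = -250880 - 152615 = -403495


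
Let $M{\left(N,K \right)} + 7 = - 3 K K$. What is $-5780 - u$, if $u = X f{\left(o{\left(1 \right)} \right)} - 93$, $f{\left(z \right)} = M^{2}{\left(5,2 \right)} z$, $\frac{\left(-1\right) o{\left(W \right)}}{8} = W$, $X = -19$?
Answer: $-60559$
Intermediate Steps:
$o{\left(W \right)} = - 8 W$
$M{\left(N,K \right)} = -7 - 3 K^{2}$ ($M{\left(N,K \right)} = -7 + - 3 K K = -7 - 3 K^{2}$)
$f{\left(z \right)} = 361 z$ ($f{\left(z \right)} = \left(-7 - 3 \cdot 2^{2}\right)^{2} z = \left(-7 - 12\right)^{2} z = \left(-19\right)^{2} z = 361 z$)
$u = 54779$ ($u = - 19 \cdot 361 \left(\left(-8\right) 1\right) - 93 = - 19 \cdot 361 \left(-8\right) - 93 = \left(-19\right) \left(-2888\right) - 93 = 54872 - 93 = 54779$)
$-5780 - u = -5780 - 54779 = -60559$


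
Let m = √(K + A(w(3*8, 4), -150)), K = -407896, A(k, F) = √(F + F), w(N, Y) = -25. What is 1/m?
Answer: √2/(2*√(-203948 + 5*I*√3)) ≈ 3.3243e-8 - 0.0015658*I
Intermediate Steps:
A(k, F) = √2*√F (A(k, F) = √(2*F) = √2*√F)
m = √(-407896 + 10*I*√3) (m = √(-407896 + √2*√(-150)) = √(-407896 + √2*(5*I*√6)) = √(-407896 + 10*I*√3) ≈ 0.01 + 638.67*I)
1/m = 1/(√(-407896 + 10*I*√3)) = (-407896 + 10*I*√3)^(-½)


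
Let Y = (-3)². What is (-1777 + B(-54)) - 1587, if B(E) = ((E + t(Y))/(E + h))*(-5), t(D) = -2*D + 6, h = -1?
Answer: -3370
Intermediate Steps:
Y = 9
t(D) = 6 - 2*D
B(E) = -5*(-12 + E)/(-1 + E) (B(E) = ((E + (6 - 2*9))/(E - 1))*(-5) = ((E + (6 - 18))/(-1 + E))*(-5) = ((E - 12)/(-1 + E))*(-5) = ((-12 + E)/(-1 + E))*(-5) = -5*(-12 + E)/(-1 + E))
(-1777 + B(-54)) - 1587 = (-1777 + 5*(12 - 1*(-54))/(-1 - 54)) - 1587 = (-1777 + 5*(12 + 54)/(-55)) - 1587 = (-1777 + 5*(-1/55)*66) - 1587 = (-1777 - 6) - 1587 = -1783 - 1587 = -3370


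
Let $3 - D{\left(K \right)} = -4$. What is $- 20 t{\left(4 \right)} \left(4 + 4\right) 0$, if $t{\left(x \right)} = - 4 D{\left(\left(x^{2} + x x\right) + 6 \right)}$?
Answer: $0$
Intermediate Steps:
$D{\left(K \right)} = 7$ ($D{\left(K \right)} = 3 - -4 = 3 + 4 = 7$)
$t{\left(x \right)} = -28$ ($t{\left(x \right)} = \left(-4\right) 7 = -28$)
$- 20 t{\left(4 \right)} \left(4 + 4\right) 0 = - 20 \left(- 28 \left(4 + 4\right)\right) 0 = - 20 \left(\left(-28\right) 8\right) 0 = \left(-20\right) \left(-224\right) 0 = 4480 \cdot 0 = 0$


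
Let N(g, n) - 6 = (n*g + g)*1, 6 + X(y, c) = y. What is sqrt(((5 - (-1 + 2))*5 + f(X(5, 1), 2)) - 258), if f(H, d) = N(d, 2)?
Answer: I*sqrt(226) ≈ 15.033*I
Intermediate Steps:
X(y, c) = -6 + y
N(g, n) = 6 + g + g*n (N(g, n) = 6 + (n*g + g)*1 = 6 + (g*n + g)*1 = 6 + (g + g*n)*1 = 6 + (g + g*n) = 6 + g + g*n)
f(H, d) = 6 + 3*d (f(H, d) = 6 + d + d*2 = 6 + d + 2*d = 6 + 3*d)
sqrt(((5 - (-1 + 2))*5 + f(X(5, 1), 2)) - 258) = sqrt(((5 - (-1 + 2))*5 + (6 + 3*2)) - 258) = sqrt(((5 - 1*1)*5 + (6 + 6)) - 258) = sqrt(((5 - 1)*5 + 12) - 258) = sqrt((4*5 + 12) - 258) = sqrt((20 + 12) - 258) = sqrt(32 - 258) = sqrt(-226) = I*sqrt(226)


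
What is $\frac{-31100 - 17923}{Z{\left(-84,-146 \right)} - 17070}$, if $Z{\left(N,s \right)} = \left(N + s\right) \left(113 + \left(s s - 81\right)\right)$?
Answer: $\frac{16341}{1642370} \approx 0.0099496$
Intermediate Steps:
$Z{\left(N,s \right)} = \left(32 + s^{2}\right) \left(N + s\right)$ ($Z{\left(N,s \right)} = \left(N + s\right) \left(113 + \left(s^{2} - 81\right)\right) = \left(N + s\right) \left(113 + \left(-81 + s^{2}\right)\right) = \left(N + s\right) \left(32 + s^{2}\right) = \left(32 + s^{2}\right) \left(N + s\right)$)
$\frac{-31100 - 17923}{Z{\left(-84,-146 \right)} - 17070} = \frac{-31100 - 17923}{\left(\left(-146\right)^{3} + 32 \left(-84\right) + 32 \left(-146\right) - 84 \left(-146\right)^{2}\right) - 17070} = - \frac{49023}{\left(-3112136 - 2688 - 4672 - 1790544\right) - 17070} = - \frac{49023}{-4910040 - 17070} = - \frac{49023}{-4927110} = \left(-49023\right) \left(- \frac{1}{4927110}\right) = \frac{16341}{1642370}$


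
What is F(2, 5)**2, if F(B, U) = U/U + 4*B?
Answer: 81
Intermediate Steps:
F(B, U) = 1 + 4*B
F(2, 5)**2 = (1 + 4*2)**2 = (1 + 8)**2 = 9**2 = 81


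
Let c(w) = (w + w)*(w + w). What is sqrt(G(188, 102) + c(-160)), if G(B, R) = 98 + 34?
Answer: 2*sqrt(25633) ≈ 320.21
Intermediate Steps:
c(w) = 4*w**2 (c(w) = (2*w)*(2*w) = 4*w**2)
G(B, R) = 132
sqrt(G(188, 102) + c(-160)) = sqrt(132 + 4*(-160)**2) = sqrt(132 + 4*25600) = sqrt(132 + 102400) = sqrt(102532) = 2*sqrt(25633)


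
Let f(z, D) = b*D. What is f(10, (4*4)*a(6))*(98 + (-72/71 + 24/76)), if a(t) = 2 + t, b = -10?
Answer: -168012800/1349 ≈ -1.2455e+5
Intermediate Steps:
f(z, D) = -10*D
f(10, (4*4)*a(6))*(98 + (-72/71 + 24/76)) = (-10*4*4*(2 + 6))*(98 + (-72/71 + 24/76)) = (-160*8)*(98 + (-72*1/71 + 24*(1/76))) = (-10*128)*(98 + (-72/71 + 6/19)) = -1280*(98 - 942/1349) = -1280*131260/1349 = -168012800/1349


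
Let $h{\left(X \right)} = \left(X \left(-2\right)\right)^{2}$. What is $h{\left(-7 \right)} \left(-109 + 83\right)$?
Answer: $-5096$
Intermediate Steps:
$h{\left(X \right)} = 4 X^{2}$ ($h{\left(X \right)} = \left(- 2 X\right)^{2} = 4 X^{2}$)
$h{\left(-7 \right)} \left(-109 + 83\right) = 4 \left(-7\right)^{2} \left(-109 + 83\right) = 4 \cdot 49 \left(-26\right) = 196 \left(-26\right) = -5096$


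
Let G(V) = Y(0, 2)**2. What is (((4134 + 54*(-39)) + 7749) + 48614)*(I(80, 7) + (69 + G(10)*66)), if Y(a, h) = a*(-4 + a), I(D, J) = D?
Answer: 8700259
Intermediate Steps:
G(V) = 0 (G(V) = (0*(-4 + 0))**2 = (0*(-4))**2 = 0**2 = 0)
(((4134 + 54*(-39)) + 7749) + 48614)*(I(80, 7) + (69 + G(10)*66)) = (((4134 + 54*(-39)) + 7749) + 48614)*(80 + (69 + 0*66)) = (((4134 - 2106) + 7749) + 48614)*(80 + (69 + 0)) = ((2028 + 7749) + 48614)*(80 + 69) = (9777 + 48614)*149 = 58391*149 = 8700259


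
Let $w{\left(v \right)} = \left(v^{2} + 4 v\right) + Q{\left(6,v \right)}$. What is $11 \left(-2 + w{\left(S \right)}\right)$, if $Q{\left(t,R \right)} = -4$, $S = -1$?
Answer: $-99$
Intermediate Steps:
$w{\left(v \right)} = -4 + v^{2} + 4 v$ ($w{\left(v \right)} = \left(v^{2} + 4 v\right) - 4 = -4 + v^{2} + 4 v$)
$11 \left(-2 + w{\left(S \right)}\right) = 11 \left(-2 + \left(-4 + \left(-1\right)^{2} + 4 \left(-1\right)\right)\right) = 11 \left(-2 - 7\right) = 11 \left(-9\right) = -99$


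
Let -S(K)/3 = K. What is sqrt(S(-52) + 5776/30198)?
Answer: 2*sqrt(8902113717)/15099 ≈ 12.498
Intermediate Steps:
S(K) = -3*K
sqrt(S(-52) + 5776/30198) = sqrt(-3*(-52) + 5776/30198) = sqrt(156 + 5776*(1/30198)) = sqrt(156 + 2888/15099) = sqrt(2358332/15099) = 2*sqrt(8902113717)/15099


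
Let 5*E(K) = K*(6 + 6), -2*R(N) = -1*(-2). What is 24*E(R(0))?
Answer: -288/5 ≈ -57.600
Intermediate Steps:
R(N) = -1 (R(N) = -(-1)*(-2)/2 = -½*2 = -1)
E(K) = 12*K/5 (E(K) = (K*(6 + 6))/5 = (K*12)/5 = (12*K)/5 = 12*K/5)
24*E(R(0)) = 24*((12/5)*(-1)) = 24*(-12/5) = -288/5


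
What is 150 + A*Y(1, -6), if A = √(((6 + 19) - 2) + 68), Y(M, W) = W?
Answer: 150 - 6*√91 ≈ 92.764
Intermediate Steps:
A = √91 (A = √((25 - 2) + 68) = √(23 + 68) = √91 ≈ 9.5394)
150 + A*Y(1, -6) = 150 + √91*(-6) = 150 - 6*√91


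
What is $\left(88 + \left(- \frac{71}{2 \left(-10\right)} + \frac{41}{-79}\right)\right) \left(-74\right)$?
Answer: $- \frac{5321673}{790} \approx -6736.3$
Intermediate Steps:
$\left(88 + \left(- \frac{71}{2 \left(-10\right)} + \frac{41}{-79}\right)\right) \left(-74\right) = \left(88 - \left(\frac{41}{79} + \frac{71}{-20}\right)\right) \left(-74\right) = \left(88 - - \frac{4789}{1580}\right) \left(-74\right) = \left(88 + \left(\frac{71}{20} - \frac{41}{79}\right)\right) \left(-74\right) = \left(88 + \frac{4789}{1580}\right) \left(-74\right) = \frac{143829}{1580} \left(-74\right) = - \frac{5321673}{790}$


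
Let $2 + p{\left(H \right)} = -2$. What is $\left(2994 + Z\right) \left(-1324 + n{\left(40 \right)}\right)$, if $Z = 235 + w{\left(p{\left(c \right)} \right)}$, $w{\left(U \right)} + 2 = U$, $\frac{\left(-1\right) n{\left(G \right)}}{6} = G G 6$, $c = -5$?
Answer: $-189912052$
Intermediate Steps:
$p{\left(H \right)} = -4$ ($p{\left(H \right)} = -2 - 2 = -4$)
$n{\left(G \right)} = - 36 G^{2}$ ($n{\left(G \right)} = - 6 G G 6 = - 6 G^{2} \cdot 6 = - 6 \cdot 6 G^{2} = - 36 G^{2}$)
$w{\left(U \right)} = -2 + U$
$Z = 229$ ($Z = 235 - 6 = 229$)
$\left(2994 + Z\right) \left(-1324 + n{\left(40 \right)}\right) = \left(2994 + 229\right) \left(-1324 - 36 \cdot 40^{2}\right) = 3223 \left(-1324 - 57600\right) = 3223 \left(-58924\right) = -189912052$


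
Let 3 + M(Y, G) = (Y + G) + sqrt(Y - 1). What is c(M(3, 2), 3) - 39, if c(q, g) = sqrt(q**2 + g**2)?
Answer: -39 + sqrt(15 + 4*sqrt(2)) ≈ -34.455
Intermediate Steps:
M(Y, G) = -3 + G + Y + sqrt(-1 + Y) (M(Y, G) = -3 + ((Y + G) + sqrt(Y - 1)) = -3 + ((G + Y) + sqrt(-1 + Y)) = -3 + (G + Y + sqrt(-1 + Y)) = -3 + G + Y + sqrt(-1 + Y))
c(q, g) = sqrt(g**2 + q**2)
c(M(3, 2), 3) - 39 = sqrt(3**2 + (-3 + 2 + 3 + sqrt(-1 + 3))**2) - 39 = sqrt(9 + (-3 + 2 + 3 + sqrt(2))**2) - 39 = sqrt(9 + (2 + sqrt(2))**2) - 39 = -39 + sqrt(9 + (2 + sqrt(2))**2)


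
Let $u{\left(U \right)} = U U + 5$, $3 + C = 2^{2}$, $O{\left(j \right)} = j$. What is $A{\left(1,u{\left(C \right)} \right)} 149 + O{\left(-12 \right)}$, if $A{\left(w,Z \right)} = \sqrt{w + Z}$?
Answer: $-12 + 149 \sqrt{7} \approx 382.22$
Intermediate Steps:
$C = 1$ ($C = -3 + 2^{2} = -3 + 4 = 1$)
$u{\left(U \right)} = 5 + U^{2}$ ($u{\left(U \right)} = U^{2} + 5 = 5 + U^{2}$)
$A{\left(w,Z \right)} = \sqrt{Z + w}$
$A{\left(1,u{\left(C \right)} \right)} 149 + O{\left(-12 \right)} = \sqrt{\left(5 + 1^{2}\right) + 1} \cdot 149 - 12 = \sqrt{\left(5 + 1\right) + 1} \cdot 149 - 12 = \sqrt{6 + 1} \cdot 149 - 12 = \sqrt{7} \cdot 149 - 12 = 149 \sqrt{7} - 12 = -12 + 149 \sqrt{7}$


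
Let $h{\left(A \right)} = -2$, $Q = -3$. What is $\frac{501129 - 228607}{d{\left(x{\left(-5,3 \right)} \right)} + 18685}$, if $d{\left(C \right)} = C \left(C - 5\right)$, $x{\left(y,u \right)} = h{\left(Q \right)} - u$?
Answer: $\frac{272522}{18735} \approx 14.546$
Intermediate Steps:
$x{\left(y,u \right)} = -2 - u$
$d{\left(C \right)} = C \left(-5 + C\right)$
$\frac{501129 - 228607}{d{\left(x{\left(-5,3 \right)} \right)} + 18685} = \frac{501129 - 228607}{\left(-2 - 3\right) \left(-5 - 5\right) + 18685} = \frac{272522}{\left(-2 - 3\right) \left(-5 - 5\right) + 18685} = \frac{272522}{- 5 \left(-5 - 5\right) + 18685} = \frac{272522}{\left(-5\right) \left(-10\right) + 18685} = \frac{272522}{50 + 18685} = \frac{272522}{18735}$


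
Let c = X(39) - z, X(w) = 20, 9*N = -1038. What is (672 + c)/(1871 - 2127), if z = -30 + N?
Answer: -157/48 ≈ -3.2708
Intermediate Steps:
N = -346/3 (N = (⅑)*(-1038) = -346/3 ≈ -115.33)
z = -436/3 (z = -30 - 346/3 = -436/3 ≈ -145.33)
c = 496/3 (c = 20 - 1*(-436/3) = 20 + 436/3 = 496/3 ≈ 165.33)
(672 + c)/(1871 - 2127) = (672 + 496/3)/(1871 - 2127) = (2512/3)/(-256) = (2512/3)*(-1/256) = -157/48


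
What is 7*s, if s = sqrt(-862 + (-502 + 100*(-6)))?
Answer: 14*I*sqrt(491) ≈ 310.22*I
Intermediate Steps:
s = 2*I*sqrt(491) (s = sqrt(-862 + (-502 - 600)) = sqrt(-862 - 1102) = sqrt(-1964) = 2*I*sqrt(491) ≈ 44.317*I)
7*s = 7*(2*I*sqrt(491)) = 14*I*sqrt(491)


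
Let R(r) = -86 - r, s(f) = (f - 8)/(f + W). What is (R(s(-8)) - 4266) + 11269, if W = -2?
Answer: 34577/5 ≈ 6915.4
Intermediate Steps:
s(f) = (-8 + f)/(-2 + f) (s(f) = (f - 8)/(f - 2) = (-8 + f)/(-2 + f))
(R(s(-8)) - 4266) + 11269 = ((-86 - (-8 - 8)/(-2 - 8)) - 4266) + 11269 = ((-86 - (-16)/(-10)) - 4266) + 11269 = ((-86 - (-1)*(-16)/10) - 4266) + 11269 = ((-86 - 1*8/5) - 4266) + 11269 = ((-86 - 8/5) - 4266) + 11269 = (-438/5 - 4266) + 11269 = -21768/5 + 11269 = 34577/5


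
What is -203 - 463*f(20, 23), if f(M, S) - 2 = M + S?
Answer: -21038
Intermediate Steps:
f(M, S) = 2 + M + S (f(M, S) = 2 + (M + S) = 2 + M + S)
-203 - 463*f(20, 23) = -203 - 463*(2 + 20 + 23) = -203 - 463*45 = -203 - 20835 = -21038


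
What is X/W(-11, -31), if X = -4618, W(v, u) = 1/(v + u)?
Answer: 193956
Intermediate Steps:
W(v, u) = 1/(u + v)
X/W(-11, -31) = -4618/(1/(-31 - 11)) = -4618/(1/(-42)) = -4618/(-1/42) = -4618*(-42) = 193956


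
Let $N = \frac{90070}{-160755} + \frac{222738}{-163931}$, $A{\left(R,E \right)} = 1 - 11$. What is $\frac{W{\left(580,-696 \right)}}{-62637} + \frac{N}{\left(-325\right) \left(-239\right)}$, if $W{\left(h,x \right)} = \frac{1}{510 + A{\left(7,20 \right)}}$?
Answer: $- \frac{4228988954631149}{170952920861983396500} \approx -2.4738 \cdot 10^{-5}$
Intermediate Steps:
$A{\left(R,E \right)} = -10$
$N = - \frac{10114302472}{5270545581}$ ($N = 90070 \left(- \frac{1}{160755}\right) + 222738 \left(- \frac{1}{163931}\right) = - \frac{18014}{32151} - \frac{222738}{163931} = - \frac{10114302472}{5270545581} \approx -1.919$)
$W{\left(h,x \right)} = \frac{1}{500}$ ($W{\left(h,x \right)} = \frac{1}{510 - 10} = \frac{1}{500}$)
$\frac{W{\left(580,-696 \right)}}{-62637} + \frac{N}{\left(-325\right) \left(-239\right)} = \frac{1}{500 \left(-62637\right)} - \frac{10114302472}{5270545581 \left(\left(-325\right) \left(-239\right)\right)} = \frac{1}{500} \left(- \frac{1}{62637}\right) - \frac{10114302472}{5270545581 \cdot 77675} = - \frac{1}{31318500} - \frac{10114302472}{409389628004175} = - \frac{4228988954631149}{170952920861983396500}$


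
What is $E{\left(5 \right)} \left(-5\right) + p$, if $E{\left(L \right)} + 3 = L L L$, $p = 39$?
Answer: $-571$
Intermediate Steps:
$E{\left(L \right)} = -3 + L^{3}$ ($E{\left(L \right)} = -3 + L L L = -3 + L^{2} L = -3 + L^{3}$)
$E{\left(5 \right)} \left(-5\right) + p = \left(-3 + 5^{3}\right) \left(-5\right) + 39 = \left(-3 + 125\right) \left(-5\right) + 39 = 122 \left(-5\right) + 39 = -610 + 39 = -571$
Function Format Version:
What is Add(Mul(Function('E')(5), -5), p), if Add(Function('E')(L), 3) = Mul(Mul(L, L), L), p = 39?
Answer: -571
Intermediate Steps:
Function('E')(L) = Add(-3, Pow(L, 3)) (Function('E')(L) = Add(-3, Mul(Mul(L, L), L)) = Add(-3, Mul(Pow(L, 2), L)) = Add(-3, Pow(L, 3)))
Add(Mul(Function('E')(5), -5), p) = Add(Mul(Add(-3, Pow(5, 3)), -5), 39) = Add(Mul(Add(-3, 125), -5), 39) = Add(Mul(122, -5), 39) = Add(-610, 39) = -571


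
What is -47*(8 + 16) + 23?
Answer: -1105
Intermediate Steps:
-47*(8 + 16) + 23 = -47*24 + 23 = -1128 + 23 = -1105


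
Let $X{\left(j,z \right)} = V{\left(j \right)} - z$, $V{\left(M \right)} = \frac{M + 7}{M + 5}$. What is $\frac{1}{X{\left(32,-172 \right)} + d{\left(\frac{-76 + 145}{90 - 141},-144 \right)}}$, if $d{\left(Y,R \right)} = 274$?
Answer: $\frac{37}{16541} \approx 0.0022369$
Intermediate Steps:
$V{\left(M \right)} = \frac{7 + M}{5 + M}$
$X{\left(j,z \right)} = - z + \frac{7 + j}{5 + j}$ ($X{\left(j,z \right)} = \frac{7 + j}{5 + j} - z = - z + \frac{7 + j}{5 + j}$)
$\frac{1}{X{\left(32,-172 \right)} + d{\left(\frac{-76 + 145}{90 - 141},-144 \right)}} = \frac{1}{\frac{7 + 32 - - 172 \left(5 + 32\right)}{5 + 32} + 274} = \frac{1}{\frac{7 + 32 - \left(-172\right) 37}{37} + 274} = \frac{1}{\frac{7 + 32 + 6364}{37} + 274} = \frac{1}{\frac{1}{37} \cdot 6403 + 274} = \frac{1}{\frac{6403}{37} + 274} = \frac{1}{\frac{16541}{37}} = \frac{37}{16541}$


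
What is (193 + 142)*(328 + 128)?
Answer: 152760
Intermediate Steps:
(193 + 142)*(328 + 128) = 335*456 = 152760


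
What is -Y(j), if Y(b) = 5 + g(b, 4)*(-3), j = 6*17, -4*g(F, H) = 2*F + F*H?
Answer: -464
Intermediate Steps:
g(F, H) = -F/2 - F*H/4 (g(F, H) = -(2*F + F*H)/4 = -F/2 - F*H/4)
j = 102
Y(b) = 5 + 9*b/2 (Y(b) = 5 - b*(2 + 4)/4*(-3) = 5 - ¼*b*6*(-3) = 5 - 3*b/2*(-3) = 5 + 9*b/2)
-Y(j) = -(5 + (9/2)*102) = -(5 + 459) = -1*464 = -464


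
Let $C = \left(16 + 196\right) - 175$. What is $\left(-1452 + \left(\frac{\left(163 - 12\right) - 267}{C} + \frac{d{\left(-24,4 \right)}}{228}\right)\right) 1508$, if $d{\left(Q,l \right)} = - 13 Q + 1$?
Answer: $- \frac{4623505003}{2109} \approx -2.1923 \cdot 10^{6}$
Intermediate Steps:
$d{\left(Q,l \right)} = 1 - 13 Q$
$C = 37$ ($C = 212 - 175 = 37$)
$\left(-1452 + \left(\frac{\left(163 - 12\right) - 267}{C} + \frac{d{\left(-24,4 \right)}}{228}\right)\right) 1508 = \left(-1452 + \left(\frac{\left(163 - 12\right) - 267}{37} + \frac{1 - -312}{228}\right)\right) 1508 = \left(-1452 + \left(\left(151 - 267\right) \frac{1}{37} + \left(1 + 312\right) \frac{1}{228}\right)\right) 1508 = \left(-1452 + \left(\left(-116\right) \frac{1}{37} + 313 \cdot \frac{1}{228}\right)\right) 1508 = \left(-1452 + \left(- \frac{116}{37} + \frac{313}{228}\right)\right) 1508 = \left(-1452 - \frac{14867}{8436}\right) 1508 = \left(- \frac{12263939}{8436}\right) 1508 = - \frac{4623505003}{2109}$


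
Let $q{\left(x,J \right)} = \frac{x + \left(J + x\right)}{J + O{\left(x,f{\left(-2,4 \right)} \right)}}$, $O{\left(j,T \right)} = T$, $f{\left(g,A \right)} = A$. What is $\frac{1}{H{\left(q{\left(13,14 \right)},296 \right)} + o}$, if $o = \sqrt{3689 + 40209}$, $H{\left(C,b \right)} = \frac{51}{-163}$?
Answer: $\frac{8313}{1166323361} + \frac{26569 \sqrt{43898}}{1166323361} \approx 0.00478$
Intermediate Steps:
$q{\left(x,J \right)} = \frac{J + 2 x}{4 + J}$ ($q{\left(x,J \right)} = \frac{x + \left(J + x\right)}{J + 4} = \frac{J + 2 x}{4 + J}$)
$H{\left(C,b \right)} = - \frac{51}{163}$ ($H{\left(C,b \right)} = 51 \left(- \frac{1}{163}\right) = - \frac{51}{163}$)
$o = \sqrt{43898} \approx 209.52$
$\frac{1}{H{\left(q{\left(13,14 \right)},296 \right)} + o} = \frac{1}{- \frac{51}{163} + \sqrt{43898}}$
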